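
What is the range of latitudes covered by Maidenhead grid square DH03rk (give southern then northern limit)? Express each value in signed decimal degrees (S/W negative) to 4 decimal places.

-16.5833, -16.5417

Field D=3, H=7: +3·20° lon, +7·10° lat → SW at lon -120°, lat -20°.
Square 0, 3: +0·2° lon, +3·1° lat → SW at lon -120°, lat -17°.
Subsquare r=17, k=10: +17·0.0833333° lon, +10·0.0416667° lat → SW at lon -118.583°, lat -16.5833°.
Cell spans 0.0833333° lon × 0.0416667° lat.
south -16.5833, north -16.5417.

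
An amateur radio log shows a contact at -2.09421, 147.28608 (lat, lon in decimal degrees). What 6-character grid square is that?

Offset from 180°W / 90°S: lon 327.2861°, lat 87.9058°.
Field (20°×10°, letters A–R): lon ⌊327.2861/20⌋ = 16 → Q; lat ⌊87.9058/10⌋ = 8 → I.
Square (2°×1°, digits 0–9): lon ⌊7.2861/2⌋ = 3; lat ⌊7.9058/1⌋ = 7.
Subsquare (5′×2.5′, letters a–x): lon ⌊1.2861/0.0833333⌋ = 15 → p; lat ⌊0.9058/0.0416667⌋ = 21 → v.

QI37pv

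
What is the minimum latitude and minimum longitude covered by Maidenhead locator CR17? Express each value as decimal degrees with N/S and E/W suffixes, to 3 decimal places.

87.000° N, 138.000° W

Field C=2, R=17: +2·20° lon, +17·10° lat → SW at lon -140°, lat 80°.
Square 1, 7: +1·2° lon, +7·1° lat → SW at lon -138°, lat 87°.
latitude 87.000° N, longitude 138.000° W.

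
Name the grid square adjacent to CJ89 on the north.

CK80

Latitude square 9; +1 → 10, wraps to 0, carry into field.
Latitude field J = 9; +1 → 10 = K.
The longitude characters are unchanged.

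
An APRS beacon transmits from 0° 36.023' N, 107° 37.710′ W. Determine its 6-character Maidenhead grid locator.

DJ60eo

Add 180° to longitude and 90° to latitude: 72.3715, 90.6004.
Field (20°×10°, letters A–R): 72.3715/20 → 3 → D, 90.6004/10 → 9 → J; chars DJ.
Square (2°×1°, digits 0–9): 12.3715/2 → 6, 0.6004/1 → 0; chars 60.
Subsquare (5′×2.5′, letters a–x): 0.3715/0.0833333 → 4 → e, 0.6004/0.0416667 → 14 → o; chars eo.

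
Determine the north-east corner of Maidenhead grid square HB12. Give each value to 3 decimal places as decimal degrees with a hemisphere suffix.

77.000° S, 36.000° W

Field H=7, B=1: +7·20° lon, +1·10° lat → SW at lon -40°, lat -80°.
Square 1, 2: +1·2° lon, +2·1° lat → SW at lon -38°, lat -78°.
Cell spans 2° lon × 1° lat. NE corner is SW corner plus one full cell.
latitude 77.000° S, longitude 36.000° W.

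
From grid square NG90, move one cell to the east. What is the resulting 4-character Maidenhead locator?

OG00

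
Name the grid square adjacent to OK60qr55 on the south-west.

OK60qr44

Longitude extended square 5; −1 → 4.
Latitude extended square 5; −1 → 4.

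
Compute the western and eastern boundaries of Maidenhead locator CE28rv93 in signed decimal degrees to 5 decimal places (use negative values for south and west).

-134.50833, -134.50000

Field C=2, E=4: +2·20° lon, +4·10° lat → SW at lon -140°, lat -50°.
Square 2, 8: +2·2° lon, +8·1° lat → SW at lon -136°, lat -42°.
Subsquare r=17, v=21: +17·0.0833333° lon, +21·0.0416667° lat → SW at lon -134.583°, lat -41.125°.
Extended square 9, 3: +9·0.00833333° lon, +3·0.00416667° lat → SW at lon -134.508°, lat -41.1125°.
Cell spans 0.00833333° lon × 0.00416667° lat.
west -134.50833, east -134.50000.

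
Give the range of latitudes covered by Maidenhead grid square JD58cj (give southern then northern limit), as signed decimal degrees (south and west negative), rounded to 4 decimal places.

-51.6250, -51.5833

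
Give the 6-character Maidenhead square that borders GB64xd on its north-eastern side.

Longitude subsquare x = 23; +1 → 24, wraps to 0 = a, carry into square.
Longitude square 6; +1 → 7.
Latitude subsquare d = 3; +1 → 4 = e.

GB74ae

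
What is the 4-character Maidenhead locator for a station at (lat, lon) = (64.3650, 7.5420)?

JP34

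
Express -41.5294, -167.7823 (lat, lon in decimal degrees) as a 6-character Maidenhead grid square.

AE68cl

Add 180° to longitude and 90° to latitude: 12.2177, 48.4706.
Field: 12.2177/20 → 0 → A, 48.4706/10 → 4 → E; chars AE.
Square: 12.2177/2 → 6, 8.4706/1 → 8; chars 68.
Subsquare: 0.2177/0.0833333 → 2 → c, 0.4706/0.0416667 → 11 → l; chars cl.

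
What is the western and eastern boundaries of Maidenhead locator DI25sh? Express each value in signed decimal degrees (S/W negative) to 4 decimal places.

Field D=3, I=8: +3·20° lon, +8·10° lat → SW at lon -120°, lat -10°.
Square 2, 5: +2·2° lon, +5·1° lat → SW at lon -116°, lat -5°.
Subsquare s=18, h=7: +18·0.0833333° lon, +7·0.0416667° lat → SW at lon -114.5°, lat -4.70833°.
Cell spans 0.0833333° lon × 0.0416667° lat.
west -114.5000, east -114.4167.

-114.5000, -114.4167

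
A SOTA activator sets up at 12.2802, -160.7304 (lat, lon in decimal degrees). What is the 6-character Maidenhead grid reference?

AK92pg

Shift to the Maidenhead origin (180°W, 90°S): lon 19.2696, lat 102.2802.
Field (20°×10°, letters A–R): lon ⌊19.2696/20⌋ = 0 → A; lat ⌊102.2802/10⌋ = 10 → K.
Square (2°×1°, digits 0–9): lon ⌊19.2696/2⌋ = 9; lat ⌊2.2802/1⌋ = 2.
Subsquare (5′×2.5′, letters a–x): lon ⌊1.2696/0.0833333⌋ = 15 → p; lat ⌊0.2802/0.0416667⌋ = 6 → g.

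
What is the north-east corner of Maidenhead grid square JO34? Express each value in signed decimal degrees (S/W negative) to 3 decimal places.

Field J=9, O=14: +9·20° lon, +14·10° lat → SW at lon 0°, lat 50°.
Square 3, 4: +3·2° lon, +4·1° lat → SW at lon 6°, lat 54°.
Cell spans 2° lon × 1° lat. NE corner is SW corner plus one full cell.
latitude 55.000, longitude 8.000.

55.000, 8.000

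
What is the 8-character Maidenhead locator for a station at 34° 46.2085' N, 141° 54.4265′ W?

Add 180° to longitude and 90° to latitude: 38.09289, 124.77014.
Field: lon ⌊38.09289/20⌋ = 1 → B; lat ⌊124.77014/10⌋ = 12 → M.
Square: lon ⌊18.09289/2⌋ = 9; lat ⌊4.77014/1⌋ = 4.
Subsquare: lon ⌊0.09289/0.0833333⌋ = 1 → b; lat ⌊0.77014/0.0416667⌋ = 18 → s.
Extended square: lon ⌊0.00956/0.00833333⌋ = 1; lat ⌊0.02014/0.00416667⌋ = 4.

BM94bs14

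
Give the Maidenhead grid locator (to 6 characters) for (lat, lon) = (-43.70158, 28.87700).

Offset from 180°W / 90°S: lon 208.8770°, lat 46.2984°.
Field: lon ⌊208.8770/20⌋ = 10 → K; lat ⌊46.2984/10⌋ = 4 → E.
Square: lon ⌊8.8770/2⌋ = 4; lat ⌊6.2984/1⌋ = 6.
Subsquare: lon ⌊0.8770/0.0833333⌋ = 10 → k; lat ⌊0.2984/0.0416667⌋ = 7 → h.

KE46kh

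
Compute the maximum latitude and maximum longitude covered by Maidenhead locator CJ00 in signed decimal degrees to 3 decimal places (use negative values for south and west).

1.000, -138.000

Field C=2, J=9: +2·20° lon, +9·10° lat → SW at lon -140°, lat 0°.
Square 0, 0: +0·2° lon, +0·1° lat → SW at lon -140°, lat 0°.
Cell spans 2° lon × 1° lat. NE corner is SW corner plus one full cell.
latitude 1.000, longitude -138.000.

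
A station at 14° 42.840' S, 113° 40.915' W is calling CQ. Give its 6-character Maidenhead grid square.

DH35dg

Offset from 180°W / 90°S: lon 66.3181°, lat 75.2860°.
Field: lon ⌊66.3181/20⌋ = 3 → D; lat ⌊75.2860/10⌋ = 7 → H.
Square: lon ⌊6.3181/2⌋ = 3; lat ⌊5.2860/1⌋ = 5.
Subsquare: lon ⌊0.3181/0.0833333⌋ = 3 → d; lat ⌊0.2860/0.0416667⌋ = 6 → g.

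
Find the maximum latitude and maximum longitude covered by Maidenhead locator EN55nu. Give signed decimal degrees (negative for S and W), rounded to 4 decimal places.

Field E=4, N=13: +4·20° lon, +13·10° lat → SW at lon -100°, lat 40°.
Square 5, 5: +5·2° lon, +5·1° lat → SW at lon -90°, lat 45°.
Subsquare n=13, u=20: +13·0.0833333° lon, +20·0.0416667° lat → SW at lon -88.9167°, lat 45.8333°.
Cell spans 0.0833333° lon × 0.0416667° lat. NE corner is SW corner plus one full cell.
latitude 45.8750, longitude -88.8333.

45.8750, -88.8333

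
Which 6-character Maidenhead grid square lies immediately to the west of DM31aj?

DM21xj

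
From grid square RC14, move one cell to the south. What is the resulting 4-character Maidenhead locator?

RC13

Latitude square 4; −1 → 3.
The longitude characters are unchanged.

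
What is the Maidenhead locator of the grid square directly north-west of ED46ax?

ED37xa

Longitude subsquare a = 0; −1 → -1, wraps to 23 = x, carry into square.
Longitude square 4; −1 → 3.
Latitude subsquare x = 23; +1 → 24, wraps to 0 = a, carry into square.
Latitude square 6; +1 → 7.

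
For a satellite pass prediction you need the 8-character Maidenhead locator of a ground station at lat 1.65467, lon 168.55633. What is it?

Offset from 180°W / 90°S: lon 348.55633°, lat 91.65467°.
Field: lon ⌊348.55633/20⌋ = 17 → R; lat ⌊91.65467/10⌋ = 9 → J.
Square: lon ⌊8.55633/2⌋ = 4; lat ⌊1.65467/1⌋ = 1.
Subsquare: lon ⌊0.55633/0.0833333⌋ = 6 → g; lat ⌊0.65467/0.0416667⌋ = 15 → p.
Extended square: lon ⌊0.05633/0.00833333⌋ = 6; lat ⌊0.02967/0.00416667⌋ = 7.

RJ41gp67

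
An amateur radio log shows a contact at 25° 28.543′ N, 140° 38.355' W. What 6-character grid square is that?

Add 180° to longitude and 90° to latitude: 39.3607, 115.4757.
Field: lon ⌊39.3607/20⌋ = 1 → B; lat ⌊115.4757/10⌋ = 11 → L.
Square: lon ⌊19.3607/2⌋ = 9; lat ⌊5.4757/1⌋ = 5.
Subsquare: lon ⌊1.3607/0.0833333⌋ = 16 → q; lat ⌊0.4757/0.0416667⌋ = 11 → l.

BL95ql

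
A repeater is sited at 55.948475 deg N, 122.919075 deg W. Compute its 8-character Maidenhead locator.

Shift to the Maidenhead origin (180°W, 90°S): lon 57.08092, lat 145.94848.
Field: lon ⌊57.08092/20⌋ = 2 → C; lat ⌊145.94848/10⌋ = 14 → O.
Square: lon ⌊17.08092/2⌋ = 8; lat ⌊5.94848/1⌋ = 5.
Subsquare: lon ⌊1.08092/0.0833333⌋ = 12 → m; lat ⌊0.94848/0.0416667⌋ = 22 → w.
Extended square: lon ⌊0.08092/0.00833333⌋ = 9; lat ⌊0.03181/0.00416667⌋ = 7.

CO85mw97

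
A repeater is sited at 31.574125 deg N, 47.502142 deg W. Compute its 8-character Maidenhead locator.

GM61fn97

Add 180° to longitude and 90° to latitude: 132.49786, 121.57412.
Field: 132.49786/20 → 6 → G, 121.57412/10 → 12 → M; chars GM.
Square: 12.49786/2 → 6, 1.57412/1 → 1; chars 61.
Subsquare: 0.49786/0.0833333 → 5 → f, 0.57412/0.0416667 → 13 → n; chars fn.
Extended square: 0.08119/0.00833333 → 9, 0.03246/0.00416667 → 7; chars 97.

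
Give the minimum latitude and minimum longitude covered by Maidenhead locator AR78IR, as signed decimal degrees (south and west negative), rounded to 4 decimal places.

88.7083, -165.3333

Field A=0, R=17: +0·20° lon, +17·10° lat → SW at lon -180°, lat 80°.
Square 7, 8: +7·2° lon, +8·1° lat → SW at lon -166°, lat 88°.
Subsquare i=8, r=17: +8·0.0833333° lon, +17·0.0416667° lat → SW at lon -165.333°, lat 88.7083°.
latitude 88.7083, longitude -165.3333.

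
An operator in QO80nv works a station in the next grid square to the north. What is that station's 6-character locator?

QO80nw

Latitude subsquare v = 21; +1 → 22 = w.
The longitude characters are unchanged.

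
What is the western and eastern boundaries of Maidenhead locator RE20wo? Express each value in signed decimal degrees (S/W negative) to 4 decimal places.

165.8333, 165.9167

Field R=17, E=4: +17·20° lon, +4·10° lat → SW at lon 160°, lat -50°.
Square 2, 0: +2·2° lon, +0·1° lat → SW at lon 164°, lat -50°.
Subsquare w=22, o=14: +22·0.0833333° lon, +14·0.0416667° lat → SW at lon 165.833°, lat -49.4167°.
Cell spans 0.0833333° lon × 0.0416667° lat.
west 165.8333, east 165.9167.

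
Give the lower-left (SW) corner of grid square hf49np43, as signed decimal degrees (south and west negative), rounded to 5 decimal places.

-30.36250, -30.88333

Field H=7, F=5: +7·20° lon, +5·10° lat → SW at lon -40°, lat -40°.
Square 4, 9: +4·2° lon, +9·1° lat → SW at lon -32°, lat -31°.
Subsquare n=13, p=15: +13·0.0833333° lon, +15·0.0416667° lat → SW at lon -30.9167°, lat -30.375°.
Extended square 4, 3: +4·0.00833333° lon, +3·0.00416667° lat → SW at lon -30.8833°, lat -30.3625°.
latitude -30.36250, longitude -30.88333.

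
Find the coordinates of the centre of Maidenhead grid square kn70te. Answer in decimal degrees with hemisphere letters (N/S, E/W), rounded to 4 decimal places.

Field K=10, N=13: +10·20° lon, +13·10° lat → SW at lon 20°, lat 40°.
Square 7, 0: +7·2° lon, +0·1° lat → SW at lon 34°, lat 40°.
Subsquare t=19, e=4: +19·0.0833333° lon, +4·0.0416667° lat → SW at lon 35.5833°, lat 40.1667°.
Cell spans 0.0833333° lon × 0.0416667° lat. Centre is SW corner plus half of each.
latitude 40.1875° N, longitude 35.6250° E.

40.1875° N, 35.6250° E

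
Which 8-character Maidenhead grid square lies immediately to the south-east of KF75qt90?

Longitude extended square 9; +1 → 10, wraps to 0, carry into subsquare.
Longitude subsquare q = 16; +1 → 17 = r.
Latitude extended square 0; −1 → -1, wraps to 9, carry into subsquare.
Latitude subsquare t = 19; −1 → 18 = s.

KF75rs09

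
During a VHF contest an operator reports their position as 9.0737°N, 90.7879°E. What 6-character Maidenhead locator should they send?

Shift to the Maidenhead origin (180°W, 90°S): lon 270.7879, lat 99.0737.
Field: lon ⌊270.7879/20⌋ = 13 → N; lat ⌊99.0737/10⌋ = 9 → J.
Square: lon ⌊10.7879/2⌋ = 5; lat ⌊9.0737/1⌋ = 9.
Subsquare: lon ⌊0.7879/0.0833333⌋ = 9 → j; lat ⌊0.0737/0.0416667⌋ = 1 → b.

NJ59jb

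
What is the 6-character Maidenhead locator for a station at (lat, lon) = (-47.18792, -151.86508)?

Shift to the Maidenhead origin (180°W, 90°S): lon 28.1349, lat 42.8121.
Field: 28.1349/20 → 1 → B, 42.8121/10 → 4 → E; chars BE.
Square: 8.1349/2 → 4, 2.8121/1 → 2; chars 42.
Subsquare: 0.1349/0.0833333 → 1 → b, 0.8121/0.0416667 → 19 → t; chars bt.

BE42bt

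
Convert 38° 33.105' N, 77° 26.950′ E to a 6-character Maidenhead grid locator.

MM88rn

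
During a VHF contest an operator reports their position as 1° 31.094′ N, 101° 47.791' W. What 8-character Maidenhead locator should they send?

DJ91cm44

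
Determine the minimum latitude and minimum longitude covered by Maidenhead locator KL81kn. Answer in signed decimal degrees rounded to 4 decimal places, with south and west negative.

21.5417, 36.8333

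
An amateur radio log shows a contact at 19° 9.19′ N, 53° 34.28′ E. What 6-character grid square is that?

LK69sd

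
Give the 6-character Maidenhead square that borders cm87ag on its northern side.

CM87ah

Latitude subsquare g = 6; +1 → 7 = h.
The longitude characters are unchanged.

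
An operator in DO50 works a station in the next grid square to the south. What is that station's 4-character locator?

Latitude square 0; −1 → -1, wraps to 9, carry into field.
Latitude field O = 14; −1 → 13 = N.
The longitude characters are unchanged.

DN59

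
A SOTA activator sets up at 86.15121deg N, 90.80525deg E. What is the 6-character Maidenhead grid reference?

NR56jd

Add 180° to longitude and 90° to latitude: 270.8053, 176.1512.
Field: 270.8053/20 → 13 → N, 176.1512/10 → 17 → R; chars NR.
Square: 10.8053/2 → 5, 6.1512/1 → 6; chars 56.
Subsquare: 0.8053/0.0833333 → 9 → j, 0.1512/0.0416667 → 3 → d; chars jd.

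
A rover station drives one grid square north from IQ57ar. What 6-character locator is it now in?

IQ57as

Latitude subsquare r = 17; +1 → 18 = s.
The longitude characters are unchanged.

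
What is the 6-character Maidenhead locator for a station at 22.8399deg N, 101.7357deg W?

DL92du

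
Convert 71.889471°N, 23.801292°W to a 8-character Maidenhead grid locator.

Add 180° to longitude and 90° to latitude: 156.19871, 161.88947.
Field: lon ⌊156.19871/20⌋ = 7 → H; lat ⌊161.88947/10⌋ = 16 → Q.
Square: lon ⌊16.19871/2⌋ = 8; lat ⌊1.88947/1⌋ = 1.
Subsquare: lon ⌊0.19871/0.0833333⌋ = 2 → c; lat ⌊0.88947/0.0416667⌋ = 21 → v.
Extended square: lon ⌊0.03204/0.00833333⌋ = 3; lat ⌊0.01447/0.00416667⌋ = 3.

HQ81cv33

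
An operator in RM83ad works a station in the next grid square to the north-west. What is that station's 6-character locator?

RM73xe

Longitude subsquare a = 0; −1 → -1, wraps to 23 = x, carry into square.
Longitude square 8; −1 → 7.
Latitude subsquare d = 3; +1 → 4 = e.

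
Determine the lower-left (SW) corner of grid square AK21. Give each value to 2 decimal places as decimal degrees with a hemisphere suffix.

Field A=0, K=10: +0·20° lon, +10·10° lat → SW at lon -180°, lat 10°.
Square 2, 1: +2·2° lon, +1·1° lat → SW at lon -176°, lat 11°.
latitude 11.00° N, longitude 176.00° W.

11.00° N, 176.00° W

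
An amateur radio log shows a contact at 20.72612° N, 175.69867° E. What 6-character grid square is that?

RL70ur

Add 180° to longitude and 90° to latitude: 355.6987, 110.7261.
Field: lon ⌊355.6987/20⌋ = 17 → R; lat ⌊110.7261/10⌋ = 11 → L.
Square: lon ⌊15.6987/2⌋ = 7; lat ⌊0.7261/1⌋ = 0.
Subsquare: lon ⌊1.6987/0.0833333⌋ = 20 → u; lat ⌊0.7261/0.0416667⌋ = 17 → r.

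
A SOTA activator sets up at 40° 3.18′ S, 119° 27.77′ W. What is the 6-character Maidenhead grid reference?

DE09gw

Shift to the Maidenhead origin (180°W, 90°S): lon 60.5372, lat 49.9470.
Field (20°×10°, letters A–R): lon ⌊60.5372/20⌋ = 3 → D; lat ⌊49.9470/10⌋ = 4 → E.
Square (2°×1°, digits 0–9): lon ⌊0.5372/2⌋ = 0; lat ⌊9.9470/1⌋ = 9.
Subsquare (5′×2.5′, letters a–x): lon ⌊0.5372/0.0833333⌋ = 6 → g; lat ⌊0.9470/0.0416667⌋ = 22 → w.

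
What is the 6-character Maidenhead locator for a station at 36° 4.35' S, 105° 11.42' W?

Add 180° to longitude and 90° to latitude: 74.8097, 53.9275.
Field: lon ⌊74.8097/20⌋ = 3 → D; lat ⌊53.9275/10⌋ = 5 → F.
Square: lon ⌊14.8097/2⌋ = 7; lat ⌊3.9275/1⌋ = 3.
Subsquare: lon ⌊0.8097/0.0833333⌋ = 9 → j; lat ⌊0.9275/0.0416667⌋ = 22 → w.

DF73jw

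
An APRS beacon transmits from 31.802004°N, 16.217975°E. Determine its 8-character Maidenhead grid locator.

Offset from 180°W / 90°S: lon 196.21797°, lat 121.80200°.
Field: lon ⌊196.21797/20⌋ = 9 → J; lat ⌊121.80200/10⌋ = 12 → M.
Square: lon ⌊16.21797/2⌋ = 8; lat ⌊1.80200/1⌋ = 1.
Subsquare: lon ⌊0.21797/0.0833333⌋ = 2 → c; lat ⌊0.80200/0.0416667⌋ = 19 → t.
Extended square: lon ⌊0.05131/0.00833333⌋ = 6; lat ⌊0.01034/0.00416667⌋ = 2.

JM81ct62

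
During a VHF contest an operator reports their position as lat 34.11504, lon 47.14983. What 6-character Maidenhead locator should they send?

LM34nc

Add 180° to longitude and 90° to latitude: 227.1498, 124.1150.
Field: 227.1498/20 → 11 → L, 124.1150/10 → 12 → M; chars LM.
Square: 7.1498/2 → 3, 4.1150/1 → 4; chars 34.
Subsquare: 1.1498/0.0833333 → 13 → n, 0.1150/0.0416667 → 2 → c; chars nc.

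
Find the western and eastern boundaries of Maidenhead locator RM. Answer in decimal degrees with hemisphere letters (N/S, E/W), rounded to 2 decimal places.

160.00° E, 180.00° E

Field R=17, M=12: +17·20° lon, +12·10° lat → SW at lon 160°, lat 30°.
Cell spans 20° lon × 10° lat.
west 160.00° E, east 180.00° E.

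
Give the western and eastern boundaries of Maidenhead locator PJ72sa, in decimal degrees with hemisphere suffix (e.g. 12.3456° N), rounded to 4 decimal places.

Field P=15, J=9: +15·20° lon, +9·10° lat → SW at lon 120°, lat 0°.
Square 7, 2: +7·2° lon, +2·1° lat → SW at lon 134°, lat 2°.
Subsquare s=18, a=0: +18·0.0833333° lon, +0·0.0416667° lat → SW at lon 135.5°, lat 2°.
Cell spans 0.0833333° lon × 0.0416667° lat.
west 135.5000° E, east 135.5833° E.

135.5000° E, 135.5833° E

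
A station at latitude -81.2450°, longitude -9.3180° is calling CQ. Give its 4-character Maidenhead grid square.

IA58

Add 180° to longitude and 90° to latitude: 170.68, 8.75.
Field: lon ⌊170.68/20⌋ = 8 → I; lat ⌊8.75/10⌋ = 0 → A.
Square: lon ⌊10.68/2⌋ = 5; lat ⌊8.75/1⌋ = 8.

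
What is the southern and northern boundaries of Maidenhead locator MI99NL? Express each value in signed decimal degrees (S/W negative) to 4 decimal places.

-0.5417, -0.5000

Field M=12, I=8: +12·20° lon, +8·10° lat → SW at lon 60°, lat -10°.
Square 9, 9: +9·2° lon, +9·1° lat → SW at lon 78°, lat -1°.
Subsquare n=13, l=11: +13·0.0833333° lon, +11·0.0416667° lat → SW at lon 79.0833°, lat -0.541667°.
Cell spans 0.0833333° lon × 0.0416667° lat.
south -0.5417, north -0.5000.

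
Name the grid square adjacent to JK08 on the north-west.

IK99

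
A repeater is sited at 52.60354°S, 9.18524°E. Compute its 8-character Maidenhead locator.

JD47oj25

Offset from 180°W / 90°S: lon 189.18524°, lat 37.39646°.
Field: 189.18524/20 → 9 → J, 37.39646/10 → 3 → D; chars JD.
Square: 9.18524/2 → 4, 7.39646/1 → 7; chars 47.
Subsquare: 1.18524/0.0833333 → 14 → o, 0.39646/0.0416667 → 9 → j; chars oj.
Extended square: 0.01857/0.00833333 → 2, 0.02146/0.00416667 → 5; chars 25.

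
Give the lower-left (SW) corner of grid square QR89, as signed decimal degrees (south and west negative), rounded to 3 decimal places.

Field Q=16, R=17: +16·20° lon, +17·10° lat → SW at lon 140°, lat 80°.
Square 8, 9: +8·2° lon, +9·1° lat → SW at lon 156°, lat 89°.
latitude 89.000, longitude 156.000.

89.000, 156.000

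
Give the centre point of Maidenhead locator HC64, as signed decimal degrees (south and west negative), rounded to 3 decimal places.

-65.500, -27.000

Field H=7, C=2: +7·20° lon, +2·10° lat → SW at lon -40°, lat -70°.
Square 6, 4: +6·2° lon, +4·1° lat → SW at lon -28°, lat -66°.
Cell spans 2° lon × 1° lat. Centre is SW corner plus half of each.
latitude -65.500, longitude -27.000.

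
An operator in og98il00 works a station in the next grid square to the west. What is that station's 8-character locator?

OG98hl90

Longitude extended square 0; −1 → -1, wraps to 9, carry into subsquare.
Longitude subsquare i = 8; −1 → 7 = h.
The latitude characters are unchanged.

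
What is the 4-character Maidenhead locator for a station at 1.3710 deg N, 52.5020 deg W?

GJ31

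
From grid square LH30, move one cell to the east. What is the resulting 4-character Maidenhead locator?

LH40

Longitude square 3; +1 → 4.
The latitude characters are unchanged.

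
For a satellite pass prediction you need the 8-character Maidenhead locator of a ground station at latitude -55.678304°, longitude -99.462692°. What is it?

ED04gh47

Add 180° to longitude and 90° to latitude: 80.53731, 34.32170.
Field (20°×10°, letters A–R): 80.53731/20 → 4 → E, 34.32170/10 → 3 → D; chars ED.
Square (2°×1°, digits 0–9): 0.53731/2 → 0, 4.32170/1 → 4; chars 04.
Subsquare (5′×2.5′, letters a–x): 0.53731/0.0833333 → 6 → g, 0.32170/0.0416667 → 7 → h; chars gh.
Extended square (30″×15″, digits 0–9): 0.03731/0.00833333 → 4, 0.03003/0.00416667 → 7; chars 47.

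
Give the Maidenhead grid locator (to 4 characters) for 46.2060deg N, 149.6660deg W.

Offset from 180°W / 90°S: lon 30.33°, lat 136.21°.
Field: 30.33/20 → 1 → B, 136.21/10 → 13 → N; chars BN.
Square: 10.33/2 → 5, 6.21/1 → 6; chars 56.

BN56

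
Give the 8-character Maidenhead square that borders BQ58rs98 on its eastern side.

Longitude extended square 9; +1 → 10, wraps to 0, carry into subsquare.
Longitude subsquare r = 17; +1 → 18 = s.
The latitude characters are unchanged.

BQ58ss08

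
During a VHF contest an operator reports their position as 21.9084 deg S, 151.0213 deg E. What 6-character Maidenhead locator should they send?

QG58mc

Offset from 180°W / 90°S: lon 331.0213°, lat 68.0916°.
Field: lon ⌊331.0213/20⌋ = 16 → Q; lat ⌊68.0916/10⌋ = 6 → G.
Square: lon ⌊11.0213/2⌋ = 5; lat ⌊8.0916/1⌋ = 8.
Subsquare: lon ⌊1.0213/0.0833333⌋ = 12 → m; lat ⌊0.0916/0.0416667⌋ = 2 → c.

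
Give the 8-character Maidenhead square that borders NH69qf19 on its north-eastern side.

Longitude extended square 1; +1 → 2.
Latitude extended square 9; +1 → 10, wraps to 0, carry into subsquare.
Latitude subsquare f = 5; +1 → 6 = g.

NH69qg20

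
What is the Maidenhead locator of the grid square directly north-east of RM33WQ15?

RM33wq26

Longitude extended square 1; +1 → 2.
Latitude extended square 5; +1 → 6.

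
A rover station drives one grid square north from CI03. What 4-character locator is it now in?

CI04

Latitude square 3; +1 → 4.
The longitude characters are unchanged.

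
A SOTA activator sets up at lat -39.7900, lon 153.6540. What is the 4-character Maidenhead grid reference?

QF60

Offset from 180°W / 90°S: lon 333.65°, lat 50.21°.
Field: lon ⌊333.65/20⌋ = 16 → Q; lat ⌊50.21/10⌋ = 5 → F.
Square: lon ⌊13.65/2⌋ = 6; lat ⌊0.21/1⌋ = 0.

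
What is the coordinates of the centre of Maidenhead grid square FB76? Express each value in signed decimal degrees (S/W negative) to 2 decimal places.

Field F=5, B=1: +5·20° lon, +1·10° lat → SW at lon -80°, lat -80°.
Square 7, 6: +7·2° lon, +6·1° lat → SW at lon -66°, lat -74°.
Cell spans 2° lon × 1° lat. Centre is SW corner plus half of each.
latitude -73.50, longitude -65.00.

-73.50, -65.00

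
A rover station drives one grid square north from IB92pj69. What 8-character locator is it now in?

IB92pk60

Latitude extended square 9; +1 → 10, wraps to 0, carry into subsquare.
Latitude subsquare j = 9; +1 → 10 = k.
The longitude characters are unchanged.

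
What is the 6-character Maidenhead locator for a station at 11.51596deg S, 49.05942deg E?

LH48ml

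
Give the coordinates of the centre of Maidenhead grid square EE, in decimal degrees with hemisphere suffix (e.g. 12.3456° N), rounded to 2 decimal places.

45.00° S, 90.00° W

Field E=4, E=4: +4·20° lon, +4·10° lat → SW at lon -100°, lat -50°.
Cell spans 20° lon × 10° lat. Centre is SW corner plus half of each.
latitude 45.00° S, longitude 90.00° W.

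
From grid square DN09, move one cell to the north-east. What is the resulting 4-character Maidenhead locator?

DO10

Longitude square 0; +1 → 1.
Latitude square 9; +1 → 10, wraps to 0, carry into field.
Latitude field N = 13; +1 → 14 = O.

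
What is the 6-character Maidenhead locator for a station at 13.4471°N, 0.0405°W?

Offset from 180°W / 90°S: lon 179.9595°, lat 103.4471°.
Field: 179.9595/20 → 8 → I, 103.4471/10 → 10 → K; chars IK.
Square: 19.9595/2 → 9, 3.4471/1 → 3; chars 93.
Subsquare: 1.9595/0.0833333 → 23 → x, 0.4471/0.0416667 → 10 → k; chars xk.

IK93xk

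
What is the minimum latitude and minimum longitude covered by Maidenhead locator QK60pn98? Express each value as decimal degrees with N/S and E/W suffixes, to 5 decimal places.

10.57500° N, 153.32500° E

Field Q=16, K=10: +16·20° lon, +10·10° lat → SW at lon 140°, lat 10°.
Square 6, 0: +6·2° lon, +0·1° lat → SW at lon 152°, lat 10°.
Subsquare p=15, n=13: +15·0.0833333° lon, +13·0.0416667° lat → SW at lon 153.25°, lat 10.5417°.
Extended square 9, 8: +9·0.00833333° lon, +8·0.00416667° lat → SW at lon 153.325°, lat 10.575°.
latitude 10.57500° N, longitude 153.32500° E.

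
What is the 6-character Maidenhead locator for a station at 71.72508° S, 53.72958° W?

Add 180° to longitude and 90° to latitude: 126.2704, 18.2749.
Field: lon ⌊126.2704/20⌋ = 6 → G; lat ⌊18.2749/10⌋ = 1 → B.
Square: lon ⌊6.2704/2⌋ = 3; lat ⌊8.2749/1⌋ = 8.
Subsquare: lon ⌊0.2704/0.0833333⌋ = 3 → d; lat ⌊0.2749/0.0416667⌋ = 6 → g.

GB38dg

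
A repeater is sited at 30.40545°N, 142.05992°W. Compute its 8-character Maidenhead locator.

Add 180° to longitude and 90° to latitude: 37.94008, 120.40545.
Field: lon ⌊37.94008/20⌋ = 1 → B; lat ⌊120.40545/10⌋ = 12 → M.
Square: lon ⌊17.94008/2⌋ = 8; lat ⌊0.40545/1⌋ = 0.
Subsquare: lon ⌊1.94008/0.0833333⌋ = 23 → x; lat ⌊0.40545/0.0416667⌋ = 9 → j.
Extended square: lon ⌊0.02341/0.00833333⌋ = 2; lat ⌊0.03045/0.00416667⌋ = 7.

BM80xj27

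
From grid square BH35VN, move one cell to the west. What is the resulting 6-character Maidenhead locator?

BH35un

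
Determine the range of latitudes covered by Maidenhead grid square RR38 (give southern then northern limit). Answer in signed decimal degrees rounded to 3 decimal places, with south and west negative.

88.000, 89.000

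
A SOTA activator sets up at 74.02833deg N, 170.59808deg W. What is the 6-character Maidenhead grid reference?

AQ44qa

Offset from 180°W / 90°S: lon 9.4019°, lat 164.0283°.
Field (20°×10°, letters A–R): lon ⌊9.4019/20⌋ = 0 → A; lat ⌊164.0283/10⌋ = 16 → Q.
Square (2°×1°, digits 0–9): lon ⌊9.4019/2⌋ = 4; lat ⌊4.0283/1⌋ = 4.
Subsquare (5′×2.5′, letters a–x): lon ⌊1.4019/0.0833333⌋ = 16 → q; lat ⌊0.0283/0.0416667⌋ = 0 → a.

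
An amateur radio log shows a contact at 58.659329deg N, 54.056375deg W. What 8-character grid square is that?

GO28xp38

Shift to the Maidenhead origin (180°W, 90°S): lon 125.94362, lat 148.65933.
Field (20°×10°, letters A–R): 125.94362/20 → 6 → G, 148.65933/10 → 14 → O; chars GO.
Square (2°×1°, digits 0–9): 5.94362/2 → 2, 8.65933/1 → 8; chars 28.
Subsquare (5′×2.5′, letters a–x): 1.94362/0.0833333 → 23 → x, 0.65933/0.0416667 → 15 → p; chars xp.
Extended square (30″×15″, digits 0–9): 0.02696/0.00833333 → 3, 0.03433/0.00416667 → 8; chars 38.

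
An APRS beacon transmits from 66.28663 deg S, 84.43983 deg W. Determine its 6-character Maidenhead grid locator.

Shift to the Maidenhead origin (180°W, 90°S): lon 95.5602, lat 23.7134.
Field: lon ⌊95.5602/20⌋ = 4 → E; lat ⌊23.7134/10⌋ = 2 → C.
Square: lon ⌊15.5602/2⌋ = 7; lat ⌊3.7134/1⌋ = 3.
Subsquare: lon ⌊1.5602/0.0833333⌋ = 18 → s; lat ⌊0.7134/0.0416667⌋ = 17 → r.

EC73sr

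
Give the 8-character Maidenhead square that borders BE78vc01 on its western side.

BE78uc91

Longitude extended square 0; −1 → -1, wraps to 9, carry into subsquare.
Longitude subsquare v = 21; −1 → 20 = u.
The latitude characters are unchanged.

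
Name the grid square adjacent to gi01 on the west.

FI91

Longitude square 0; −1 → -1, wraps to 9, carry into field.
Longitude field G = 6; −1 → 5 = F.
The latitude characters are unchanged.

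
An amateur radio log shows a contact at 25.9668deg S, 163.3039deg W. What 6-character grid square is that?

AG84ia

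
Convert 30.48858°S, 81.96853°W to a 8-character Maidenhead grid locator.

EF99am32

Shift to the Maidenhead origin (180°W, 90°S): lon 98.03147, lat 59.51142.
Field: 98.03147/20 → 4 → E, 59.51142/10 → 5 → F; chars EF.
Square: 18.03147/2 → 9, 9.51142/1 → 9; chars 99.
Subsquare: 0.03147/0.0833333 → 0 → a, 0.51142/0.0416667 → 12 → m; chars am.
Extended square: 0.03147/0.00833333 → 3, 0.01142/0.00416667 → 2; chars 32.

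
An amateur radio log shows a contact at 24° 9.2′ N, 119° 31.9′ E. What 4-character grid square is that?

Offset from 180°W / 90°S: lon 299.53°, lat 114.15°.
Field: lon ⌊299.53/20⌋ = 14 → O; lat ⌊114.15/10⌋ = 11 → L.
Square: lon ⌊19.53/2⌋ = 9; lat ⌊4.15/1⌋ = 4.

OL94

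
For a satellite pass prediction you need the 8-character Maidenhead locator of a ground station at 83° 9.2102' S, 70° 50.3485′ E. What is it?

MA56ku03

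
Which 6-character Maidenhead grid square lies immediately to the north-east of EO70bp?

Longitude subsquare b = 1; +1 → 2 = c.
Latitude subsquare p = 15; +1 → 16 = q.

EO70cq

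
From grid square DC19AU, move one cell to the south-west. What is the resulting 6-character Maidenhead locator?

DC09xt

Longitude subsquare a = 0; −1 → -1, wraps to 23 = x, carry into square.
Longitude square 1; −1 → 0.
Latitude subsquare u = 20; −1 → 19 = t.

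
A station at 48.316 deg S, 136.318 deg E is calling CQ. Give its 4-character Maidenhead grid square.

PE81

Add 180° to longitude and 90° to latitude: 316.32, 41.68.
Field: lon ⌊316.32/20⌋ = 15 → P; lat ⌊41.68/10⌋ = 4 → E.
Square: lon ⌊16.32/2⌋ = 8; lat ⌊1.68/1⌋ = 1.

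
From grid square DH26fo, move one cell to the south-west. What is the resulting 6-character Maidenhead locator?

DH26en

Longitude subsquare f = 5; −1 → 4 = e.
Latitude subsquare o = 14; −1 → 13 = n.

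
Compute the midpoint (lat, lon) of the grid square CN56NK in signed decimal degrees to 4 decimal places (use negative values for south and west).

46.4375, -128.8750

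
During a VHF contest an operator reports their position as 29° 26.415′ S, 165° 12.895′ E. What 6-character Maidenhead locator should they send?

Shift to the Maidenhead origin (180°W, 90°S): lon 345.2149, lat 60.5598.
Field: 345.2149/20 → 17 → R, 60.5598/10 → 6 → G; chars RG.
Square: 5.2149/2 → 2, 0.5598/1 → 0; chars 20.
Subsquare: 1.2149/0.0833333 → 14 → o, 0.5598/0.0416667 → 13 → n; chars on.

RG20on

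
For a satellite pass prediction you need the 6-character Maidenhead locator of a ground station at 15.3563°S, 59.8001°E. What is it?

LH94vp

Offset from 180°W / 90°S: lon 239.8001°, lat 74.6437°.
Field: lon ⌊239.8001/20⌋ = 11 → L; lat ⌊74.6437/10⌋ = 7 → H.
Square: lon ⌊19.8001/2⌋ = 9; lat ⌊4.6437/1⌋ = 4.
Subsquare: lon ⌊1.8001/0.0833333⌋ = 21 → v; lat ⌊0.6437/0.0416667⌋ = 15 → p.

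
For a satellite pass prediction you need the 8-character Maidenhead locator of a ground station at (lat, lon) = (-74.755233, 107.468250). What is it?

OB35rf68

Offset from 180°W / 90°S: lon 287.46825°, lat 15.24477°.
Field: 287.46825/20 → 14 → O, 15.24477/10 → 1 → B; chars OB.
Square: 7.46825/2 → 3, 5.24477/1 → 5; chars 35.
Subsquare: 1.46825/0.0833333 → 17 → r, 0.24477/0.0416667 → 5 → f; chars rf.
Extended square: 0.05158/0.00833333 → 6, 0.03643/0.00416667 → 8; chars 68.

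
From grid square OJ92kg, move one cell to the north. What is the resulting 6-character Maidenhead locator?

Latitude subsquare g = 6; +1 → 7 = h.
The longitude characters are unchanged.

OJ92kh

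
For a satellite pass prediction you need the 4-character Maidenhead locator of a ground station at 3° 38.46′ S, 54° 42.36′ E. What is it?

LI76

Add 180° to longitude and 90° to latitude: 234.71, 86.36.
Field (20°×10°, letters A–R): lon ⌊234.71/20⌋ = 11 → L; lat ⌊86.36/10⌋ = 8 → I.
Square (2°×1°, digits 0–9): lon ⌊14.71/2⌋ = 7; lat ⌊6.36/1⌋ = 6.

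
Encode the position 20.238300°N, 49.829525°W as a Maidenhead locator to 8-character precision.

GL50cf07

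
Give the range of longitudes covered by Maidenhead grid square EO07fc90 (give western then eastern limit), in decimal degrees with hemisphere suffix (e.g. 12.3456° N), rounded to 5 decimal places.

99.50833° W, 99.50000° W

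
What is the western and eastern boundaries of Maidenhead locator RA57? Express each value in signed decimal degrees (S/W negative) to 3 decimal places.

170.000, 172.000

Field R=17, A=0: +17·20° lon, +0·10° lat → SW at lon 160°, lat -90°.
Square 5, 7: +5·2° lon, +7·1° lat → SW at lon 170°, lat -83°.
Cell spans 2° lon × 1° lat.
west 170.000, east 172.000.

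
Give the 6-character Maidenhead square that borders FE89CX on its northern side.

Latitude subsquare x = 23; +1 → 24, wraps to 0 = a, carry into square.
Latitude square 9; +1 → 10, wraps to 0, carry into field.
Latitude field E = 4; +1 → 5 = F.
The longitude characters are unchanged.

FF80ca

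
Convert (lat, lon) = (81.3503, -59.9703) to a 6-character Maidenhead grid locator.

Add 180° to longitude and 90° to latitude: 120.0297, 171.3503.
Field: lon ⌊120.0297/20⌋ = 6 → G; lat ⌊171.3503/10⌋ = 17 → R.
Square: lon ⌊0.0297/2⌋ = 0; lat ⌊1.3503/1⌋ = 1.
Subsquare: lon ⌊0.0297/0.0833333⌋ = 0 → a; lat ⌊0.3503/0.0416667⌋ = 8 → i.

GR01ai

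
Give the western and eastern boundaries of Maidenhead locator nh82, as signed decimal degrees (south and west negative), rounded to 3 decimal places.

96.000, 98.000

Field N=13, H=7: +13·20° lon, +7·10° lat → SW at lon 80°, lat -20°.
Square 8, 2: +8·2° lon, +2·1° lat → SW at lon 96°, lat -18°.
Cell spans 2° lon × 1° lat.
west 96.000, east 98.000.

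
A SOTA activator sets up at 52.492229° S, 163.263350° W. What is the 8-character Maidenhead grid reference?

AD87im81

Add 180° to longitude and 90° to latitude: 16.73665, 37.50777.
Field (20°×10°, letters A–R): lon ⌊16.73665/20⌋ = 0 → A; lat ⌊37.50777/10⌋ = 3 → D.
Square (2°×1°, digits 0–9): lon ⌊16.73665/2⌋ = 8; lat ⌊7.50777/1⌋ = 7.
Subsquare (5′×2.5′, letters a–x): lon ⌊0.73665/0.0833333⌋ = 8 → i; lat ⌊0.50777/0.0416667⌋ = 12 → m.
Extended square (30″×15″, digits 0–9): lon ⌊0.06998/0.00833333⌋ = 8; lat ⌊0.00777/0.00416667⌋ = 1.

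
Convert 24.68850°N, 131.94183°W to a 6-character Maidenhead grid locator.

CL44aq

Shift to the Maidenhead origin (180°W, 90°S): lon 48.0582, lat 114.6885.
Field: 48.0582/20 → 2 → C, 114.6885/10 → 11 → L; chars CL.
Square: 8.0582/2 → 4, 4.6885/1 → 4; chars 44.
Subsquare: 0.0582/0.0833333 → 0 → a, 0.6885/0.0416667 → 16 → q; chars aq.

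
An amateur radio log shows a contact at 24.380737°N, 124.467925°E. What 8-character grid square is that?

PL24fj61

Shift to the Maidenhead origin (180°W, 90°S): lon 304.46792, lat 114.38074.
Field: 304.46792/20 → 15 → P, 114.38074/10 → 11 → L; chars PL.
Square: 4.46792/2 → 2, 4.38074/1 → 4; chars 24.
Subsquare: 0.46792/0.0833333 → 5 → f, 0.38074/0.0416667 → 9 → j; chars fj.
Extended square: 0.05126/0.00833333 → 6, 0.00574/0.00416667 → 1; chars 61.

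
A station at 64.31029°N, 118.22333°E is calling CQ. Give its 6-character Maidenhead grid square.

OP94ch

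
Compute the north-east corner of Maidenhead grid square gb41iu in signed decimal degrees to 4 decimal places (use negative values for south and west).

-78.1250, -51.2500

Field G=6, B=1: +6·20° lon, +1·10° lat → SW at lon -60°, lat -80°.
Square 4, 1: +4·2° lon, +1·1° lat → SW at lon -52°, lat -79°.
Subsquare i=8, u=20: +8·0.0833333° lon, +20·0.0416667° lat → SW at lon -51.3333°, lat -78.1667°.
Cell spans 0.0833333° lon × 0.0416667° lat. NE corner is SW corner plus one full cell.
latitude -78.1250, longitude -51.2500.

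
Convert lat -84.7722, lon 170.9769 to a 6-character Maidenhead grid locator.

Shift to the Maidenhead origin (180°W, 90°S): lon 350.9769, lat 5.2278.
Field: lon ⌊350.9769/20⌋ = 17 → R; lat ⌊5.2278/10⌋ = 0 → A.
Square: lon ⌊10.9769/2⌋ = 5; lat ⌊5.2278/1⌋ = 5.
Subsquare: lon ⌊0.9769/0.0833333⌋ = 11 → l; lat ⌊0.2278/0.0416667⌋ = 5 → f.

RA55lf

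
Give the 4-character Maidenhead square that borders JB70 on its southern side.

Latitude square 0; −1 → -1, wraps to 9, carry into field.
Latitude field B = 1; −1 → 0 = A.
The longitude characters are unchanged.

JA79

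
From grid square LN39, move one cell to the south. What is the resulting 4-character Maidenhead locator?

Latitude square 9; −1 → 8.
The longitude characters are unchanged.

LN38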